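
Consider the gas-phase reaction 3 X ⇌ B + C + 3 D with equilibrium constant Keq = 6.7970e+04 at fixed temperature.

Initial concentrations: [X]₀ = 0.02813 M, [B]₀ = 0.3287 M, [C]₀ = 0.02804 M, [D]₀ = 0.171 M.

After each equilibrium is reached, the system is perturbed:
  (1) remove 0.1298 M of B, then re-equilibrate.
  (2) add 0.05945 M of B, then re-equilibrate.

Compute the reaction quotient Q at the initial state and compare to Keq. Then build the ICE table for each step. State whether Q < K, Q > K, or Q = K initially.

Q₀ = 2.07 vs Keq = 6.7970e+04 ⇒ Q<K, forward
Step 1:
                   X          B          C          D
  I          0.02813     0.3287    0.02804      0.171
  C           -0.027   0.009001   0.009001      0.027
  E         0.001126     0.3377    0.03704      0.198
  solve Keq expr → x = 0.009001; check Q = 6.7970e+04
Then remove 0.1298 M of B.
Step 2:
                   X          B          C          D
  I         0.001126     0.2079    0.03704      0.198
  C       -1.6678e-04 5.5594e-05 5.5594e-05 1.6678e-04
  E       9.5948e-04      0.208     0.0371     0.1982
  solve Keq expr → x = 5.5594e-05; check Q = 6.7970e+04
Then add 0.05945 M of B.
Step 3:
                   X          B          C          D
  I       9.5948e-04     0.2674     0.0371     0.1982
  C       8.3150e-05 -2.7717e-05 -2.7717e-05 -8.3150e-05
  E         0.001043     0.2674    0.03707     0.1981
  solve Keq expr → x = -2.7717e-05; check Q = 6.7970e+04

Q₀ = 2.07; Q < K (proceeds forward)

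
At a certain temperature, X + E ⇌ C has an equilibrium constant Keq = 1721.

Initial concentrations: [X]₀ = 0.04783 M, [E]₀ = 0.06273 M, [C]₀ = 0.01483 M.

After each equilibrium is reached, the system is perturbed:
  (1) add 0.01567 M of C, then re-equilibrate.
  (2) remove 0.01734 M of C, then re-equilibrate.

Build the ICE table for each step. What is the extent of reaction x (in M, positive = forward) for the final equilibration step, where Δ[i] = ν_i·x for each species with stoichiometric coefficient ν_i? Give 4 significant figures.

x = 5.0295e-04 M

Q₀ = 4.943 vs Keq = 1721 ⇒ Q<K, forward
Step 1:
                    X           E           C
  Initial     0.04783     0.06273     0.01483
  Change     -0.04576    -0.04576     0.04576
  Equil      0.002074     0.01697     0.06059
  solve Keq expr → x = 0.04576; check Q = 1721
Then add 0.01567 M of C.
Step 2:
                    X           E           C
  Initial    0.002074     0.01697     0.07626
  Change   4.5339e-04  4.5339e-04 -4.5339e-04
  Equil      0.002527     0.01743      0.0758
  solve Keq expr → x = -4.5339e-04; check Q = 1721
Then remove 0.01734 M of C.
Step 3:
                    X           E           C
  Initial    0.002527     0.01743     0.05846
  Change  -5.0295e-04 -5.0295e-04  5.0295e-04
  Equil      0.002024     0.01692     0.05897
  solve Keq expr → x = 5.0295e-04; check Q = 1721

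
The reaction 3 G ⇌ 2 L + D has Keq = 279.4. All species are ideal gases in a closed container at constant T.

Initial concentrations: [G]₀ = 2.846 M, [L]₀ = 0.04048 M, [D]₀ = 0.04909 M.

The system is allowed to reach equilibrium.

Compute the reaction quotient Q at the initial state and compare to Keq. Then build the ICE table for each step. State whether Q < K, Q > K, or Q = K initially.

Q₀ = 3.4895e-06 vs Keq = 279.4 ⇒ Q<K, forward
Step 1:
                  G         L         D
  I           2.846   0.04048   0.04909
  C          -2.626     1.751    0.8754
  E          0.2198     1.791    0.9245
  solve Keq expr → x = 0.8754; check Q = 279.4

Q₀ = 3.4895e-06; Q < K (proceeds forward)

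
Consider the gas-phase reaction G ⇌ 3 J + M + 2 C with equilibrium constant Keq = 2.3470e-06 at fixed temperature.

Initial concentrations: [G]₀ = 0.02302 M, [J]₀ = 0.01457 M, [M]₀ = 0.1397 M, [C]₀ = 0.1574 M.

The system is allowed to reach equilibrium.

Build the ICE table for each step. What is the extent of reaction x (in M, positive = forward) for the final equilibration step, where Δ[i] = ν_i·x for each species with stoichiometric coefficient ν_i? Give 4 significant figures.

Q₀ = 4.6503e-07 vs Keq = 2.3470e-06 ⇒ Q<K, forward
Step 1:
                  G         J         M         C
  I         0.02302   0.01457    0.1397    0.1574
  C       -0.002871  0.008614  0.002871  0.005743
  E         0.02015   0.02318    0.1426    0.1631
  solve Keq expr → x = 0.002871; check Q = 2.3470e-06

x = 0.002871 M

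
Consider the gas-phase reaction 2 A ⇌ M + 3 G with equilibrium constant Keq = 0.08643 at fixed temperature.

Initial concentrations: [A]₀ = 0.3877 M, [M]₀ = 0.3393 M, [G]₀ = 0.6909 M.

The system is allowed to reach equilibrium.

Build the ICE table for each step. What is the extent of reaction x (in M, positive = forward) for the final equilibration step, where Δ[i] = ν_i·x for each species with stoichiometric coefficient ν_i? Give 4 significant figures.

Q₀ = 0.7445 vs Keq = 0.08643 ⇒ Q>K, reverse
Step 1:
                  A         M         G
  init       0.3877    0.3393    0.6909
  Δ          0.1544  -0.07719   -0.2316
  eq         0.5421    0.2621    0.4593
  solve Keq expr → x = -0.07719; check Q = 0.08643

x = -0.07719 M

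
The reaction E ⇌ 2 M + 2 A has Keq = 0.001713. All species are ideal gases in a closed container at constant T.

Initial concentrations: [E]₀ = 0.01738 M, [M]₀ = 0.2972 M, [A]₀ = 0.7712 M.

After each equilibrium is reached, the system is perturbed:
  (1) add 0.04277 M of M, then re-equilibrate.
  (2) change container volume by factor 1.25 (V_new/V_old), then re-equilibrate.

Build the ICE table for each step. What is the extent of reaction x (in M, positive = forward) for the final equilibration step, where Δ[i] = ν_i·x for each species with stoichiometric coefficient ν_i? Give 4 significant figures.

x = 0.004906 M

Q₀ = 3.023 vs Keq = 0.001713 ⇒ Q>K, reverse
Step 1:
                   E          M          A
  init       0.01738     0.2972     0.7712
  Δ           0.1327    -0.2655    -0.2655
  eq          0.1501    0.03171     0.5057
  solve Keq expr → x = -0.1327; check Q = 0.001713
Then add 0.04277 M of M.
Step 2:
                   E          M          A
  init        0.1501    0.07448     0.5057
  Δ          0.01904   -0.03808   -0.03808
  eq          0.1692     0.0364     0.4676
  solve Keq expr → x = -0.01904; check Q = 0.001713
Then change container volume by factor 1.25 (V_new/V_old).
Step 3:
                   E          M          A
  init        0.1353    0.02912     0.3741
  Δ        -0.004906   0.009812   0.009812
  eq          0.1304    0.03893     0.3839
  solve Keq expr → x = 0.004906; check Q = 0.001713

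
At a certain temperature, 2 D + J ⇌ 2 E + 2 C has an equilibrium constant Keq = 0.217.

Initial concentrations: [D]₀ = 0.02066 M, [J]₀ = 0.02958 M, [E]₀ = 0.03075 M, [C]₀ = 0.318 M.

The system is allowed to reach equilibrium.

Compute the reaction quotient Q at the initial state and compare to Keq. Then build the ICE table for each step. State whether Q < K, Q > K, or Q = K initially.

Q₀ = 7.573; Q > K (proceeds reverse)

Q₀ = 7.573 vs Keq = 0.217 ⇒ Q>K, reverse
Step 1:
                    D           J           E           C
  init        0.02066     0.02958     0.03075       0.318
  Δ           0.01867    0.009337    -0.01867    -0.01867
  eq          0.03933     0.03892     0.01208      0.2993
  solve Keq expr → x = -0.009337; check Q = 0.217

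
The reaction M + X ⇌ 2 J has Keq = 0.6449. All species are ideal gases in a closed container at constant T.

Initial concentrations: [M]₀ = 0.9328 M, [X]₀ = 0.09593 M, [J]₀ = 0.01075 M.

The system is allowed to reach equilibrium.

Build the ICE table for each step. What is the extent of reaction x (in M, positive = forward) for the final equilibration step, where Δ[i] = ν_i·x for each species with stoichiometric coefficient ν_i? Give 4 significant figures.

x = 0.0628 M

Q₀ = 0.001291 vs Keq = 0.6449 ⇒ Q<K, forward
Step 1:
                    M           X           J
  init         0.9328     0.09593     0.01075
  Δ           -0.0628     -0.0628      0.1256
  eq             0.87     0.03313      0.1363
  solve Keq expr → x = 0.0628; check Q = 0.6449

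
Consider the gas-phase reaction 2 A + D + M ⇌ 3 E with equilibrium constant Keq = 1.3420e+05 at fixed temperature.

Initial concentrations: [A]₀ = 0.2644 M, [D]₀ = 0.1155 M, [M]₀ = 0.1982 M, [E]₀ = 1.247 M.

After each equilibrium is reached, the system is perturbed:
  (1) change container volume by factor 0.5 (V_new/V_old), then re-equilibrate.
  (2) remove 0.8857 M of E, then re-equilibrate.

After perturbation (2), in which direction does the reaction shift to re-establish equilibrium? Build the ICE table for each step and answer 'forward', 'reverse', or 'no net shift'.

Q₀ = 1212 vs Keq = 1.3420e+05 ⇒ Q<K, forward
Step 1:
                  A         D         M         E
  I          0.2644    0.1155    0.1982     1.247
  C         -0.1743  -0.08714  -0.08714    0.2614
  E         0.09012   0.02836    0.1111     1.508
  solve Keq expr → x = 0.08714; check Q = 1.3420e+05
Then change container volume by factor 0.5 (V_new/V_old).
Step 2:
                  A         D         M         E
  I          0.1802   0.05672    0.2221     3.017
  C        -0.02679  -0.01339  -0.01339   0.04018
  E          0.1534   0.04332    0.2087     3.057
  solve Keq expr → x = 0.01339; check Q = 1.3420e+05
Then remove 0.8857 M of E.
Step 3:
                  A         D         M         E
  I          0.1534   0.04332    0.2087     2.171
  C        -0.03078  -0.01539  -0.01539   0.04617
  E          0.1227   0.02793    0.1933     2.218
  solve Keq expr → x = 0.01539; check Q = 1.3420e+05

Direction: forward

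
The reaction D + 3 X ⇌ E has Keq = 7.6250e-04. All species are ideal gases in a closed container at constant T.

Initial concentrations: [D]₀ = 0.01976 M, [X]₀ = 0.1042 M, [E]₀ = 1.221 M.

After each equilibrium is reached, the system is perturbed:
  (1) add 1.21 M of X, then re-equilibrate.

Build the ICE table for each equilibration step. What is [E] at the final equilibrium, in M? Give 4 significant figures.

[E]_eq = 0.09121 M

Q₀ = 5.4617e+04 vs Keq = 7.6250e-04 ⇒ Q>K, reverse
Step 1:
                   D          X          E
  I          0.01976     0.1042      1.221
  C            1.177      3.531     -1.177
  E            1.197      3.636    0.04386
  solve Keq expr → x = -1.177; check Q = 7.6250e-04
Then add 1.21 M of X.
Step 2:
                   D          X          E
  I            1.197      4.846    0.04386
  C         -0.04735    -0.1421    0.04735
  E             1.15      4.704    0.09121
  solve Keq expr → x = 0.04735; check Q = 7.6250e-04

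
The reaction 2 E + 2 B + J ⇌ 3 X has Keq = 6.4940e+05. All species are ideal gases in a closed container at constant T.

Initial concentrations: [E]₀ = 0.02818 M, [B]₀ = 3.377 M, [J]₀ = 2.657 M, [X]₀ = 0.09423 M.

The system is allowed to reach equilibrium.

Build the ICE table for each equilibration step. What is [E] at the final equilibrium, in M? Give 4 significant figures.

[E]_eq = 1.1493e-05 M

Q₀ = 0.03477 vs Keq = 6.4940e+05 ⇒ Q<K, forward
Step 1:
                    E           B           J           X
  init        0.02818       3.377       2.657     0.09423
  Δ          -0.02817    -0.02817    -0.01408     0.04225
  eq       1.1493e-05       3.349       2.643      0.1365
  solve Keq expr → x = 0.01408; check Q = 6.4940e+05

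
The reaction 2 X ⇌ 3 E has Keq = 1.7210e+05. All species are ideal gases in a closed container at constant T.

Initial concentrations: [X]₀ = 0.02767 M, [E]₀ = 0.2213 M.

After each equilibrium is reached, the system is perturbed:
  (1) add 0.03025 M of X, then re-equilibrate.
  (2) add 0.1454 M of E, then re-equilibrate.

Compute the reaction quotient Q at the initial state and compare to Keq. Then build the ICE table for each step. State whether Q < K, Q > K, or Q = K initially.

Q₀ = 14.16 vs Keq = 1.7210e+05 ⇒ Q<K, forward
Step 1:
                   X          E
  Initial    0.02767     0.2213
  Change    -0.02735    0.04102
  Equil   3.2386e-04     0.2623
  solve Keq expr → x = 0.01367; check Q = 1.7210e+05
Then add 0.03025 M of X.
Step 2:
                   X          E
  Initial    0.03057     0.2623
  Change    -0.03016    0.04524
  Equil   4.1116e-04     0.3076
  solve Keq expr → x = 0.01508; check Q = 1.7210e+05
Then add 0.1454 M of E.
Step 3:
                   X          E
  Initial 4.1116e-04      0.453
  Change  3.2252e-04 -4.8378e-04
  Equil   7.3368e-04     0.4525
  solve Keq expr → x = -1.6126e-04; check Q = 1.7210e+05

Q₀ = 14.16; Q < K (proceeds forward)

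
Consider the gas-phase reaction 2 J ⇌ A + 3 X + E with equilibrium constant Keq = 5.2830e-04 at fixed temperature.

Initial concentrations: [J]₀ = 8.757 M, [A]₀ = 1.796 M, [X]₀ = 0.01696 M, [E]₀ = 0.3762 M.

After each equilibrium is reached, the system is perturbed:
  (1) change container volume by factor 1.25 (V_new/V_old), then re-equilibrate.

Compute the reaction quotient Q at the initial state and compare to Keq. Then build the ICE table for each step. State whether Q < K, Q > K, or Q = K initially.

Q₀ = 4.2983e-08; Q < K (proceeds forward)

Q₀ = 4.2983e-08 vs Keq = 5.2830e-04 ⇒ Q<K, forward
Step 1:
                  J         A         X         E
  init        8.757     1.796   0.01696    0.3762
  Δ         -0.2196    0.1098    0.3295    0.1098
  eq          8.537     1.906    0.3464     0.486
  solve Keq expr → x = 0.1098; check Q = 5.2830e-04
Then change container volume by factor 1.25 (V_new/V_old).
Step 2:
                  J         A         X         E
  init         6.83     1.525    0.2771    0.3888
  Δ        -0.04043   0.02022   0.06065   0.02022
  eq          6.789     1.545    0.3378     0.409
  solve Keq expr → x = 0.02022; check Q = 5.2830e-04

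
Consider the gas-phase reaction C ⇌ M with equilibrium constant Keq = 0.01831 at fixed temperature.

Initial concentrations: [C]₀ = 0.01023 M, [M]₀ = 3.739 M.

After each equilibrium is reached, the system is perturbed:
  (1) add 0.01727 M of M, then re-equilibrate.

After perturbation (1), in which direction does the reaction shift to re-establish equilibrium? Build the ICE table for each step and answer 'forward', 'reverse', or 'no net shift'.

Direction: reverse

Q₀ = 365.5 vs Keq = 0.01831 ⇒ Q>K, reverse
Step 1:
                  C         M
  I         0.01023     3.739
  C           3.672    -3.672
  E           3.682   0.06741
  solve Keq expr → x = -3.672; check Q = 0.01831
Then add 0.01727 M of M.
Step 2:
                  C         M
  I           3.682   0.08468
  C         0.01696  -0.01696
  E           3.699   0.06772
  solve Keq expr → x = -0.01696; check Q = 0.01831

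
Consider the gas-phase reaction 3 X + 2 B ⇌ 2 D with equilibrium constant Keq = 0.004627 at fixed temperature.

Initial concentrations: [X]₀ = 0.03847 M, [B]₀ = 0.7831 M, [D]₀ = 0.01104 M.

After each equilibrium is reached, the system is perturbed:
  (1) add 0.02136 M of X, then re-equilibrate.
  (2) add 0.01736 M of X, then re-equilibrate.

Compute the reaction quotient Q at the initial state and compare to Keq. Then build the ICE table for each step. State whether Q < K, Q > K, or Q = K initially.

Q₀ = 3.491 vs Keq = 0.004627 ⇒ Q>K, reverse
Step 1:
                    X           B           D
  init        0.03847      0.7831     0.01104
  Δ           0.01554     0.01036    -0.01036
  eq          0.05401      0.7935  6.7754e-04
  solve Keq expr → x = -0.005181; check Q = 0.004627
Then add 0.02136 M of X.
Step 2:
                    X           B           D
  init        0.07537      0.7935  6.7754e-04
  Δ       -6.3694e-04 -4.2463e-04  4.2463e-04
  eq          0.07474       0.793    0.001102
  solve Keq expr → x = 2.1231e-04; check Q = 0.004627
Then add 0.01736 M of X.
Step 3:
                    X           B           D
  init         0.0921       0.793    0.001102
  Δ       -5.8564e-04 -3.9043e-04  3.9043e-04
  eq          0.09151      0.7926    0.001493
  solve Keq expr → x = 1.9521e-04; check Q = 0.004627

Q₀ = 3.491; Q > K (proceeds reverse)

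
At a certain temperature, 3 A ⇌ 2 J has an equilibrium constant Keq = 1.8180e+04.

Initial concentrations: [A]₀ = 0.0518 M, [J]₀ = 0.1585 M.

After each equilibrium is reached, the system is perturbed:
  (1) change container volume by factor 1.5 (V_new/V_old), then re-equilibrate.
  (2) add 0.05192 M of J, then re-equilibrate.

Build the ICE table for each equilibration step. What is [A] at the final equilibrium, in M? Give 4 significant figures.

Q₀ = 180.7 vs Keq = 1.8180e+04 ⇒ Q<K, forward
Step 1:
                   A          J
  I           0.0518     0.1585
  C         -0.03946    0.02631
  E          0.01234     0.1848
  solve Keq expr → x = 0.01315; check Q = 1.8180e+04
Then change container volume by factor 1.5 (V_new/V_old).
Step 2:
                   A          J
  I         0.008226     0.1232
  C         0.001151 -7.6752e-04
  E         0.009377     0.1224
  solve Keq expr → x = -3.8376e-04; check Q = 1.8180e+04
Then add 0.05192 M of J.
Step 3:
                   A          J
  I         0.009377     0.1744
  C         0.002419  -0.001613
  E           0.0118     0.1727
  solve Keq expr → x = -8.0627e-04; check Q = 1.8180e+04

[A]_eq = 0.0118 M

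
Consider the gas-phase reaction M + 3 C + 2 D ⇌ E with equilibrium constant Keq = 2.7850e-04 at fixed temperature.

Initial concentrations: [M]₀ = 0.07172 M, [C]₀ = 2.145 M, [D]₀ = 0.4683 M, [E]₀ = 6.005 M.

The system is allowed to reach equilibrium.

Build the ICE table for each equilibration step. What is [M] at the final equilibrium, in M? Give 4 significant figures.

Q₀ = 38.68 vs Keq = 2.7850e-04 ⇒ Q>K, reverse
Step 1:
                    M           C           D           E
  Initial     0.07172       2.145      0.4683       6.005
  Change        1.843        5.53       3.686      -1.843
  Equil         1.915       7.675       4.155       4.162
  solve Keq expr → x = -1.843; check Q = 2.7850e-04

[M]_eq = 1.915 M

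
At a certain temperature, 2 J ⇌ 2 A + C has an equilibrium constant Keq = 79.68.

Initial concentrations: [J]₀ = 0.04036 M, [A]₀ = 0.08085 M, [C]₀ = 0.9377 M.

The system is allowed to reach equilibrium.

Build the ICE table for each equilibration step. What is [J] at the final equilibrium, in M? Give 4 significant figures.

[J]_eq = 0.01194 M

Q₀ = 3.763 vs Keq = 79.68 ⇒ Q<K, forward
Step 1:
                    J           A           C
  init        0.04036     0.08085      0.9377
  Δ          -0.02842     0.02842     0.01421
  eq          0.01194      0.1093      0.9519
  solve Keq expr → x = 0.01421; check Q = 79.68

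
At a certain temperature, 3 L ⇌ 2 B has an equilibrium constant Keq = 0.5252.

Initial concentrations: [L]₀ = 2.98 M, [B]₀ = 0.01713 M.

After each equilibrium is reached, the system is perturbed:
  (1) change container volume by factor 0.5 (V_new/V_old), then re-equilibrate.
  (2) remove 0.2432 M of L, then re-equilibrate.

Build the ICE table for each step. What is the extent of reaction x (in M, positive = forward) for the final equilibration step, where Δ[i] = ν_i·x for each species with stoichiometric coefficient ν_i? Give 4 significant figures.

x = -0.05751 M

Q₀ = 1.1088e-05 vs Keq = 0.5252 ⇒ Q<K, forward
Step 1:
                   L          B
  I             2.98    0.01713
  C           -1.647      1.098
  E            1.333      1.115
  solve Keq expr → x = 0.549; check Q = 0.5252
Then change container volume by factor 0.5 (V_new/V_old).
Step 2:
                   L          B
  I            2.666       2.23
  C           -0.389     0.2593
  E            2.277       2.49
  solve Keq expr → x = 0.1297; check Q = 0.5252
Then remove 0.2432 M of L.
Step 3:
                   L          B
  I            2.034       2.49
  C           0.1725     -0.115
  E            2.206      2.375
  solve Keq expr → x = -0.05751; check Q = 0.5252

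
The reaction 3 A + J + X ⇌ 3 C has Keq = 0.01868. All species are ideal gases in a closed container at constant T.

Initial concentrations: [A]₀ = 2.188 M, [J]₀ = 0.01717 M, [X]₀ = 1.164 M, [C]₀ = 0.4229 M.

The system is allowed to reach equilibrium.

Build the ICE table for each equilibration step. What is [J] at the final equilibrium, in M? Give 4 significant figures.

[J]_eq = 0.06799 M

Q₀ = 0.3613 vs Keq = 0.01868 ⇒ Q>K, reverse
Step 1:
                    A           J           X           C
  init          2.188     0.01717       1.164      0.4229
  Δ            0.1525     0.05082     0.05082     -0.1525
  eq             2.34     0.06799       1.215      0.2704
  solve Keq expr → x = -0.05082; check Q = 0.01868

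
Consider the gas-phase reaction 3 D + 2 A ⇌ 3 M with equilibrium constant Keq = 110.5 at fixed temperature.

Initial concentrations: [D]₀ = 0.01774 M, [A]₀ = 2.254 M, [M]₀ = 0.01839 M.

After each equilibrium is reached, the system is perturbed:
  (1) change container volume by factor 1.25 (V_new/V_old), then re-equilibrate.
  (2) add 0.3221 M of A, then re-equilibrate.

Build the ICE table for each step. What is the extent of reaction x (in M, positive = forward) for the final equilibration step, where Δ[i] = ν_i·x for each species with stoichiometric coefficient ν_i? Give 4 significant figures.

x = 1.1003e-04 M

Q₀ = 0.2193 vs Keq = 110.5 ⇒ Q<K, forward
Step 1:
                  D         A         M
  Initial   0.01774     2.254   0.01839
  Change   -0.01382 -0.009216   0.01382
  Equil    0.003916     2.245   0.03221
  solve Keq expr → x = 0.004608; check Q = 110.5
Then change container volume by factor 1.25 (V_new/V_old).
Step 2:
                  D         A         M
  Initial  0.003133     1.796   0.02577
  Change  4.4000e-04 2.9334e-04 -4.4000e-04
  Equil    0.003573     1.796   0.02533
  solve Keq expr → x = -1.4667e-04; check Q = 110.5
Then add 0.3221 M of A.
Step 3:
                  D         A         M
  Initial  0.003573     2.118   0.02533
  Change  -3.3010e-04 -2.2006e-04 3.3010e-04
  Equil    0.003242     2.118   0.02566
  solve Keq expr → x = 1.1003e-04; check Q = 110.5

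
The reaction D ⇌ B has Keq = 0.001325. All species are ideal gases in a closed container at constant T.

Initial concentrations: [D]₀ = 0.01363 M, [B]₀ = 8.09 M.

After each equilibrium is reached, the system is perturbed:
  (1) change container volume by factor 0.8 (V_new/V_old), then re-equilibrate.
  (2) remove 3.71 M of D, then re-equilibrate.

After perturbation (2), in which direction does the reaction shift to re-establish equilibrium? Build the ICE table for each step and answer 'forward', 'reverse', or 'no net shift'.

Q₀ = 593.5 vs Keq = 0.001325 ⇒ Q>K, reverse
Step 1:
                  D         B
  I         0.01363      8.09
  C           8.079    -8.079
  E           8.093   0.01072
  solve Keq expr → x = -8.079; check Q = 0.001325
Then change container volume by factor 0.8 (V_new/V_old).
Step 2:
                  D         B
  I           10.12    0.0134
  C               0         0
  E           10.12    0.0134
  solve Keq expr → x = 0; check Q = 0.001325
Then remove 3.71 M of D.
Step 3:
                  D         B
  I           6.406    0.0134
  C        0.004909 -0.004909
  E           6.411  0.008495
  solve Keq expr → x = -0.004909; check Q = 0.001325

Direction: reverse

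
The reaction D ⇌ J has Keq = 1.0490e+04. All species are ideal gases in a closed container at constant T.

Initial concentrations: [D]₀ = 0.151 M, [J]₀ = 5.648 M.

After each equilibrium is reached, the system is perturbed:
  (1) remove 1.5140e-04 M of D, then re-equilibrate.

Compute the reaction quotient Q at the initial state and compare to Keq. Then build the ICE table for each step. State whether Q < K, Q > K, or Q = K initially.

Q₀ = 37.4; Q < K (proceeds forward)

Q₀ = 37.4 vs Keq = 1.0490e+04 ⇒ Q<K, forward
Step 1:
                    D           J
  I             0.151       5.648
  C           -0.1504      0.1504
  E        5.5276e-04       5.798
  solve Keq expr → x = 0.1504; check Q = 1.0490e+04
Then remove 1.5140e-04 M of D.
Step 2:
                    D           J
  I        4.0136e-04       5.798
  C        1.5139e-04 -1.5139e-04
  E        5.5275e-04       5.798
  solve Keq expr → x = -1.5139e-04; check Q = 1.0490e+04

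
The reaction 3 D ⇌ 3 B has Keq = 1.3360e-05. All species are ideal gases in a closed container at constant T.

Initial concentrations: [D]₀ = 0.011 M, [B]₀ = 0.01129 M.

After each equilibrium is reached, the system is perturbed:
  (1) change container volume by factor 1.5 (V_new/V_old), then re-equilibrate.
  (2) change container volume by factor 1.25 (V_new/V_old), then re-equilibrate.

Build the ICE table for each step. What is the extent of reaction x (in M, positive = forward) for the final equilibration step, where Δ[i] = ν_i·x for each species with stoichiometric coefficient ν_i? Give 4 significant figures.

Q₀ = 1.081 vs Keq = 1.3360e-05 ⇒ Q>K, reverse
Step 1:
                   D          B
  I            0.011    0.01129
  C          0.01077   -0.01077
  E          0.02177 5.1665e-04
  solve Keq expr → x = -0.003591; check Q = 1.3360e-05
Then change container volume by factor 1.5 (V_new/V_old).
Step 2:
                   D          B
  I          0.01452 3.4443e-04
  C                0          0
  E          0.01452 3.4443e-04
  solve Keq expr → x = 0; check Q = 1.3360e-05
Then change container volume by factor 1.25 (V_new/V_old).
Step 3:
                   D          B
  I          0.01161 2.7555e-04
  C                0          0
  E          0.01161 2.7555e-04
  solve Keq expr → x = 0; check Q = 1.3360e-05

x = 0 M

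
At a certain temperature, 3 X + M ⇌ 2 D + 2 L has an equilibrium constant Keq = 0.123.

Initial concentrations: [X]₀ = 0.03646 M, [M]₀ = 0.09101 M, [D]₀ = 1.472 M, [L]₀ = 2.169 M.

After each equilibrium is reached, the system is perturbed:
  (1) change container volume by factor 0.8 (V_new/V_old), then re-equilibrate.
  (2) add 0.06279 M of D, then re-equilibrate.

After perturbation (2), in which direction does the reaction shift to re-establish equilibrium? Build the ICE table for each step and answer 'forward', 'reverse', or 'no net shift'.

Direction: reverse

Q₀ = 2.3110e+06 vs Keq = 0.123 ⇒ Q>K, reverse
Step 1:
                   X          M          D          L
  init       0.03646    0.09101      1.472      2.169
  Δ            1.522     0.5074     -1.015     -1.015
  eq           1.559     0.5984     0.4573      1.154
  solve Keq expr → x = -0.5074; check Q = 0.123
Then change container volume by factor 0.8 (V_new/V_old).
Step 2:
                   X          M          D          L
  init         1.948      0.748     0.5716      1.443
  Δ                0          0          0          0
  eq           1.948      0.748     0.5716      1.443
  solve Keq expr → x = 0; check Q = 0.123
Then add 0.06279 M of D.
Step 3:
                   X          M          D          L
  init         1.948      0.748     0.6344      1.443
  Δ           0.0413    0.01377   -0.02753   -0.02753
  eq           1.989     0.7617     0.6069      1.415
  solve Keq expr → x = -0.01377; check Q = 0.123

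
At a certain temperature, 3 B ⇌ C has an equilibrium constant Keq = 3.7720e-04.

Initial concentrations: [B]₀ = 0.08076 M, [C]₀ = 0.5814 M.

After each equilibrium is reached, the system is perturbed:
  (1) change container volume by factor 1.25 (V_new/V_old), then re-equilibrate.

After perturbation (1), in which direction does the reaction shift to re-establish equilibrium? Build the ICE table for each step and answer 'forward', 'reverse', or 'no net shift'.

Q₀ = 1104 vs Keq = 3.7720e-04 ⇒ Q>K, reverse
Step 1:
                  B         C
  I         0.08076    0.5814
  C           1.737   -0.5791
  E           1.818  0.002267
  solve Keq expr → x = -0.5791; check Q = 3.7720e-04
Then change container volume by factor 1.25 (V_new/V_old).
Step 2:
                  B         C
  I           1.455  0.001814
  C        0.001945 -6.4826e-04
  E           1.456  0.001165
  solve Keq expr → x = -6.4826e-04; check Q = 3.7720e-04

Direction: reverse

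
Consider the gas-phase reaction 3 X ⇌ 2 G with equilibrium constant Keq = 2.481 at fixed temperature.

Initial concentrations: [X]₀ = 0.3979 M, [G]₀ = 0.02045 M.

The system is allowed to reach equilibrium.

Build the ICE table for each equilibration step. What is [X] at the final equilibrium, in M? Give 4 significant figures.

[X]_eq = 0.2066 M

Q₀ = 0.006638 vs Keq = 2.481 ⇒ Q<K, forward
Step 1:
                    X           G
  init         0.3979     0.02045
  Δ           -0.1913      0.1275
  eq           0.2066       0.148
  solve Keq expr → x = 0.06375; check Q = 2.481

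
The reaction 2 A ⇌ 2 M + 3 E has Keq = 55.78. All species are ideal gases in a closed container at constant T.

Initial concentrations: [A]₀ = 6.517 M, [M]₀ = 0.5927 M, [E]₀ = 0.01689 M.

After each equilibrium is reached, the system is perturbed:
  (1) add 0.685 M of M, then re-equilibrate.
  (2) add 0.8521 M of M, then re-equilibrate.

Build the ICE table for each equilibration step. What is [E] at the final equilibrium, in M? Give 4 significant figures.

[E]_eq = 3.599 M

Q₀ = 3.9853e-08 vs Keq = 55.78 ⇒ Q<K, forward
Step 1:
                   A          M          E
  I            6.517     0.5927    0.01689
  C           -2.749      2.749      4.123
  E            3.768      3.341       4.14
  solve Keq expr → x = 1.374; check Q = 55.78
Then add 0.685 M of M.
Step 2:
                   A          M          E
  I            3.768      4.026       4.14
  C           0.1735    -0.1735    -0.2603
  E            3.942      3.853       3.88
  solve Keq expr → x = -0.08677; check Q = 55.78
Then add 0.8521 M of M.
Step 3:
                   A          M          E
  I            3.942      4.705       3.88
  C           0.1873    -0.1873    -0.2809
  E            4.129      4.518      3.599
  solve Keq expr → x = -0.09365; check Q = 55.78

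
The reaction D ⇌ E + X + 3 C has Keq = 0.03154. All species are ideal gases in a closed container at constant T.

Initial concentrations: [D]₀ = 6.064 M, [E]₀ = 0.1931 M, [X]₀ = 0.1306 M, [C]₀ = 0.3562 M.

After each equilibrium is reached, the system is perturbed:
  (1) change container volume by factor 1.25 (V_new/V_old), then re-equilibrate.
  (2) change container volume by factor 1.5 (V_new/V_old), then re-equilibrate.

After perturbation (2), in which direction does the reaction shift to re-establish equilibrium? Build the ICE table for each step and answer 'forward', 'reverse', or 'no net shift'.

Q₀ = 1.8795e-04 vs Keq = 0.03154 ⇒ Q<K, forward
Step 1:
                   D          E          X          C
  I            6.064     0.1931     0.1306     0.3562
  C          -0.2337     0.2337     0.2337     0.7012
  E             5.83     0.4268     0.3643      1.057
  solve Keq expr → x = 0.2337; check Q = 0.03154
Then change container volume by factor 1.25 (V_new/V_old).
Step 2:
                   D          E          X          C
  I            4.664     0.3415     0.2915      0.846
  C         -0.05665    0.05665    0.05665       0.17
  E            4.608     0.3981     0.3481      1.016
  solve Keq expr → x = 0.05665; check Q = 0.03154
Then change container volume by factor 1.5 (V_new/V_old).
Step 3:
                   D          E          X          C
  I            3.072     0.2654     0.2321     0.6773
  C         -0.08784    0.08784    0.08784     0.2635
  E            2.984     0.3533     0.3199     0.9408
  solve Keq expr → x = 0.08784; check Q = 0.03154

Direction: forward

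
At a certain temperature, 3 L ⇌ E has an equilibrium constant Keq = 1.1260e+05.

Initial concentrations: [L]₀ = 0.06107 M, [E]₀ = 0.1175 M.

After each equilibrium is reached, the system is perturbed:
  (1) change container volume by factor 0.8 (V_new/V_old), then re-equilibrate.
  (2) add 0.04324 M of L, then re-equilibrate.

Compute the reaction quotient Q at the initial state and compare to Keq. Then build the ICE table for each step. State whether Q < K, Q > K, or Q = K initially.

Q₀ = 515.9 vs Keq = 1.1260e+05 ⇒ Q<K, forward
Step 1:
                    L           E
  init        0.06107      0.1175
  Δ          -0.05046     0.01682
  eq          0.01061      0.1343
  solve Keq expr → x = 0.01682; check Q = 1.1260e+05
Then change container volume by factor 0.8 (V_new/V_old).
Step 2:
                    L           E
  init        0.01326      0.1679
  Δ         -0.001819  6.0624e-04
  eq          0.01144      0.1685
  solve Keq expr → x = 6.0624e-04; check Q = 1.1260e+05
Then add 0.04324 M of L.
Step 3:
                    L           E
  init        0.05468      0.1685
  Δ          -0.04293     0.01431
  eq          0.01175      0.1828
  solve Keq expr → x = 0.01431; check Q = 1.1260e+05

Q₀ = 515.9; Q < K (proceeds forward)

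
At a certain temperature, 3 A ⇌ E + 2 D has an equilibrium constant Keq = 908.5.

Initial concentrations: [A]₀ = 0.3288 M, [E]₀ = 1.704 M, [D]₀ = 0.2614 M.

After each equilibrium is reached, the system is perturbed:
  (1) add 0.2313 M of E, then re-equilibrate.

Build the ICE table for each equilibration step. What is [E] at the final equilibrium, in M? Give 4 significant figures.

Q₀ = 3.276 vs Keq = 908.5 ⇒ Q<K, forward
Step 1:
                  A         E         D
  init       0.3288     1.704    0.2614
  Δ         -0.2571   0.08569    0.1714
  eq        0.07172      1.79    0.4328
  solve Keq expr → x = 0.08569; check Q = 908.5
Then add 0.2313 M of E.
Step 2:
                  A         E         D
  init      0.07172     2.021    0.4328
  Δ        0.002744 -9.1458e-04 -0.001829
  eq        0.07447      2.02     0.431
  solve Keq expr → x = -9.1458e-04; check Q = 908.5

[E]_eq = 2.02 M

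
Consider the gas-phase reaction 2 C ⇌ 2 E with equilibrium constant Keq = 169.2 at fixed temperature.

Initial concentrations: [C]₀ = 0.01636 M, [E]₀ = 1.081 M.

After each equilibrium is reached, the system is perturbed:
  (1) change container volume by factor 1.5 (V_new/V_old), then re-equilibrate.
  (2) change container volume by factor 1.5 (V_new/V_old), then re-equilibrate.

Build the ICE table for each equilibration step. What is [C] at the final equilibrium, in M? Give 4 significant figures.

Q₀ = 4366 vs Keq = 169.2 ⇒ Q>K, reverse
Step 1:
                  C         E
  I         0.01636     1.081
  C         0.06198  -0.06198
  E         0.07834     1.019
  solve Keq expr → x = -0.03099; check Q = 169.2
Then change container volume by factor 1.5 (V_new/V_old).
Step 2:
                  C         E
  I         0.05223    0.6793
  C               0         0
  E         0.05223    0.6793
  solve Keq expr → x = 0; check Q = 169.2
Then change container volume by factor 1.5 (V_new/V_old).
Step 3:
                  C         E
  I         0.03482    0.4529
  C               0         0
  E         0.03482    0.4529
  solve Keq expr → x = 0; check Q = 169.2

[C]_eq = 0.03482 M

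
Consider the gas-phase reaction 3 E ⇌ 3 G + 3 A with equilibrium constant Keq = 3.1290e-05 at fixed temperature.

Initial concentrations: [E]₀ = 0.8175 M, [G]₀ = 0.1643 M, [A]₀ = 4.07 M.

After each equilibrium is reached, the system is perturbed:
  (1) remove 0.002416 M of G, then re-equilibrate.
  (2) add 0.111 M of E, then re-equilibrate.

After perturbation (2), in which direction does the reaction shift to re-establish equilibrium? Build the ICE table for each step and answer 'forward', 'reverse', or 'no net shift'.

Q₀ = 0.5473 vs Keq = 3.1290e-05 ⇒ Q>K, reverse
Step 1:
                  E         G         A
  I          0.8175    0.1643      4.07
  C          0.1565   -0.1565   -0.1565
  E           0.974  0.007842     3.914
  solve Keq expr → x = -0.05215; check Q = 3.1290e-05
Then remove 0.002416 M of G.
Step 2:
                  E         G         A
  I           0.974  0.005426     3.914
  C       -0.002392  0.002392  0.002392
  E          0.9716  0.007818     3.916
  solve Keq expr → x = 7.9732e-04; check Q = 3.1290e-05
Then add 0.111 M of E.
Step 3:
                  E         G         A
  I           1.083  0.007818     3.916
  C       -8.8414e-04 8.8414e-04 8.8414e-04
  E           1.082  0.008702     3.917
  solve Keq expr → x = 2.9471e-04; check Q = 3.1290e-05

Direction: forward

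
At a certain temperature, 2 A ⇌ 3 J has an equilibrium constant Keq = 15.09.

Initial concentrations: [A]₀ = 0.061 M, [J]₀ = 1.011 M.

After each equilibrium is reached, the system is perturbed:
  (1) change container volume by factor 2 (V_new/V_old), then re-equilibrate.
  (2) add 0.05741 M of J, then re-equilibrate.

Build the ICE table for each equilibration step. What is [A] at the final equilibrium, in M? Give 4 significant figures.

[A]_eq = 0.08566 M

Q₀ = 277.7 vs Keq = 15.09 ⇒ Q>K, reverse
Step 1:
                  A         J
  Initial     0.061     1.011
  Change     0.1292   -0.1938
  Equil      0.1902    0.8172
  solve Keq expr → x = -0.06459; check Q = 15.09
Then change container volume by factor 2 (V_new/V_old).
Step 2:
                  A         J
  Initial   0.09509    0.4086
  Change   -0.02023   0.03034
  Equil     0.07487     0.439
  solve Keq expr → x = 0.01011; check Q = 15.09
Then add 0.05741 M of J.
Step 3:
                  A         J
  Initial   0.07487    0.4964
  Change    0.01079  -0.01619
  Equil     0.08566    0.4802
  solve Keq expr → x = -0.005395; check Q = 15.09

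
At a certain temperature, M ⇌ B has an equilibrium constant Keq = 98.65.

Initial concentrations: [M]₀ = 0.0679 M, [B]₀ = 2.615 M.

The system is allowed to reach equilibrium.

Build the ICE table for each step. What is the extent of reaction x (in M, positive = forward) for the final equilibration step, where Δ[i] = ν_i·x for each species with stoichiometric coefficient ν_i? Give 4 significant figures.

Q₀ = 38.51 vs Keq = 98.65 ⇒ Q<K, forward
Step 1:
                   M          B
  I           0.0679      2.615
  C         -0.04098    0.04098
  E          0.02692      2.656
  solve Keq expr → x = 0.04098; check Q = 98.65

x = 0.04098 M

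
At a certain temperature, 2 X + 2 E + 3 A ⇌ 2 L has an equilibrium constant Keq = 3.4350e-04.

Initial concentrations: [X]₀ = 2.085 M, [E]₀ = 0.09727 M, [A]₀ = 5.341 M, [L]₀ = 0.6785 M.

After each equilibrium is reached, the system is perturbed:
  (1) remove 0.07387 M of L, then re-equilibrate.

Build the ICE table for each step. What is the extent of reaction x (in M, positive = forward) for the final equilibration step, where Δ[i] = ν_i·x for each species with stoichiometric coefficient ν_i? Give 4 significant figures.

Q₀ = 0.07346 vs Keq = 3.4350e-04 ⇒ Q>K, reverse
Step 1:
                  X         E         A         L
  Initial     2.085   0.09727     5.341    0.6785
  Change     0.3722    0.3722    0.5583   -0.3722
  Equil       2.457    0.4694     5.899    0.3063
  solve Keq expr → x = -0.1861; check Q = 3.4350e-04
Then remove 0.07387 M of L.
Step 2:
                  X         E         A         L
  Initial     2.457    0.4694     5.899    0.2325
  Change   -0.03947  -0.03947   -0.0592   0.03947
  Equil       2.418      0.43      5.84    0.2719
  solve Keq expr → x = 0.01973; check Q = 3.4350e-04

x = 0.01973 M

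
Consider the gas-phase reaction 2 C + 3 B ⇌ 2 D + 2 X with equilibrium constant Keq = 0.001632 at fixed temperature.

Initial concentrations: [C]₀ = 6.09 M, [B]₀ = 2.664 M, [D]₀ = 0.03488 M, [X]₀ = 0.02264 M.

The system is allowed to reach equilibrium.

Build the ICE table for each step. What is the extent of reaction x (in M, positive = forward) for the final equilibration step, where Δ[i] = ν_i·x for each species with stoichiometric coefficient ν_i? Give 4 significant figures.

x = 0.3302 M

Q₀ = 8.8934e-10 vs Keq = 0.001632 ⇒ Q<K, forward
Step 1:
                  C         B         D         X
  Initial      6.09     2.664   0.03488   0.02264
  Change    -0.6604   -0.9905    0.6604    0.6604
  Equil        5.43     1.673    0.6952     0.683
  solve Keq expr → x = 0.3302; check Q = 0.001632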